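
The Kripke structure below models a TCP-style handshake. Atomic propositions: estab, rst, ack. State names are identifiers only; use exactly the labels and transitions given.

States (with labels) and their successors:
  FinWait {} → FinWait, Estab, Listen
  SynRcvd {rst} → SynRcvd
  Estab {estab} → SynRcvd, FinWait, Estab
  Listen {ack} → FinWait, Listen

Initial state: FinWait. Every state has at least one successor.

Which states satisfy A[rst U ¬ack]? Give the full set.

{FinWait, SynRcvd, Estab}

States satisfying rst: {SynRcvd}.
States satisfying ¬ack: {FinWait, SynRcvd, Estab}.
States satisfying A[rst U ¬ack]: {FinWait, SynRcvd, Estab}.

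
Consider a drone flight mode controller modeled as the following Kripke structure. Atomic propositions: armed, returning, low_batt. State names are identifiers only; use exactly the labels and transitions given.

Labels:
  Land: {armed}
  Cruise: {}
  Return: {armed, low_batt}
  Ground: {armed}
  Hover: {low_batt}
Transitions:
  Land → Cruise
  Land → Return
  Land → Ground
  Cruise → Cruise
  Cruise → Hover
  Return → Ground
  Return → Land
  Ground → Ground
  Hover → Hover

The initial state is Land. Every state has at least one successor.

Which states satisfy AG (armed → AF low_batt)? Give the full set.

States satisfying armed → AF low_batt: {Cruise, Return, Hover}.
States satisfying AG (armed → AF low_batt): {Cruise, Hover}.

{Cruise, Hover}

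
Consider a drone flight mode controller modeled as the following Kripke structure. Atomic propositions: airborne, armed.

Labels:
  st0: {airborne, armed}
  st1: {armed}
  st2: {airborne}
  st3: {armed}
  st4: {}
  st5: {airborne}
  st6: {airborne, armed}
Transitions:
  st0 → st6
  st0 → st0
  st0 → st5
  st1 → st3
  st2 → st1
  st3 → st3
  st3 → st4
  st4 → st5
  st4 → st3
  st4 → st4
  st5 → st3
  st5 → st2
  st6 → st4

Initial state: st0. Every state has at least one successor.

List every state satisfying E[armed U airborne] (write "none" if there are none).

States satisfying armed: {st0, st1, st3, st6}.
States satisfying airborne: {st0, st2, st5, st6}.
States satisfying E[armed U airborne]: {st0, st2, st5, st6}.

{st0, st2, st5, st6}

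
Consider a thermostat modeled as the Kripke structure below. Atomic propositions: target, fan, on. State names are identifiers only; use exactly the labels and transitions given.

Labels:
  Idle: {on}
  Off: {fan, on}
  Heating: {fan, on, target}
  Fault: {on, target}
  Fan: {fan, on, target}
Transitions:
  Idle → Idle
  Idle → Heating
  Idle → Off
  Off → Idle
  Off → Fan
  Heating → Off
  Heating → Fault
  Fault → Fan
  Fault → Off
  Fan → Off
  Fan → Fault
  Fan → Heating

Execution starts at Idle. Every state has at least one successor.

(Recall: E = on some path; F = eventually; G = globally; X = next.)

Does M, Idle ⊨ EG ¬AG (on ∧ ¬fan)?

Satisfied

States satisfying ¬AG (on ∧ ¬fan): {Idle, Off, Heating, Fault, Fan}.
States satisfying EG ¬AG (on ∧ ¬fan): {Idle, Off, Heating, Fault, Fan}.
Idle ∈ Sat(EG ¬AG (on ∧ ¬fan)).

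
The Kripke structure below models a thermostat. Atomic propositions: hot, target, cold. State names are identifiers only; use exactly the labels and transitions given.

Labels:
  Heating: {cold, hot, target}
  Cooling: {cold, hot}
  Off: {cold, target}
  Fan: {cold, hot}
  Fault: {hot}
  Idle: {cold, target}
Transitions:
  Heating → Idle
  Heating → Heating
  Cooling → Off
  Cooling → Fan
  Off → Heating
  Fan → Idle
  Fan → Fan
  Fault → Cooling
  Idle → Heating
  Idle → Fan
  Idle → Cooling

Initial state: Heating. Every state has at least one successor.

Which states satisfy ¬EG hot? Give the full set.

States satisfying hot: {Heating, Cooling, Fan, Fault}.
States satisfying EG hot: {Heating, Cooling, Fan, Fault}.
States satisfying ¬EG hot: {Off, Idle}.

{Off, Idle}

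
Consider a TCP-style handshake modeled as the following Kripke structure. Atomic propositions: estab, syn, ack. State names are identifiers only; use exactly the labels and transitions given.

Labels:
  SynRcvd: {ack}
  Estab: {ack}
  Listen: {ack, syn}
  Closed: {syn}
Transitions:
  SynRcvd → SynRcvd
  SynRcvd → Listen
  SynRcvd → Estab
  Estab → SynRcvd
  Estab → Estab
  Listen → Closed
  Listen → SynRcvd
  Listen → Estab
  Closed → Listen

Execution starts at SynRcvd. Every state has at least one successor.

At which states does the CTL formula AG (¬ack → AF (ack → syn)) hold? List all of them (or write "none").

States satisfying ¬ack → AF (ack → syn): {SynRcvd, Estab, Listen, Closed}.
States satisfying AG (¬ack → AF (ack → syn)): {SynRcvd, Estab, Listen, Closed}.

{SynRcvd, Estab, Listen, Closed}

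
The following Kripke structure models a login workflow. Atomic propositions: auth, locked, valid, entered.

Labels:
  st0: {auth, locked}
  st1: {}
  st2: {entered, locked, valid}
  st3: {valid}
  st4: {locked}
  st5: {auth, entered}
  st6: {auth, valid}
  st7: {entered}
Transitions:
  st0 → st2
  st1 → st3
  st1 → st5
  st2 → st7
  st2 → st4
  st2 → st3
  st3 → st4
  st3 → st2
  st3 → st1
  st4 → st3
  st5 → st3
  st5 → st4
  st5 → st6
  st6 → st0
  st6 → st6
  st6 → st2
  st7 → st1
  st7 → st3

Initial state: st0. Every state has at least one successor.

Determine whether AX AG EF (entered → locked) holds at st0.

Yes

States satisfying AG EF (entered → locked): {st0, st1, st2, st3, st4, st5, st6, st7}.
States satisfying AX AG EF (entered → locked): {st0, st1, st2, st3, st4, st5, st6, st7}.
st0 ∈ Sat(AX AG EF (entered → locked)).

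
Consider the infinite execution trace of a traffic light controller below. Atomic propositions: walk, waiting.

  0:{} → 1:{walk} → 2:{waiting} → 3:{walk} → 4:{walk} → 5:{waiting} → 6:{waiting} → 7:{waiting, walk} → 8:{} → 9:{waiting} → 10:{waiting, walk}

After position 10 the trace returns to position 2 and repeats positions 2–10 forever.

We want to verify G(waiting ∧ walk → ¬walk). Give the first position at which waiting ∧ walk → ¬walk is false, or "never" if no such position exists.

7

Check waiting ∧ walk → ¬walk at each position in order: 0 ✓, 1 ✓, 2 ✓, 3 ✓, 4 ✓, 5 ✓, 6 ✓.
At position 7 the labels are {waiting, walk}, so waiting ∧ walk → ¬walk is false there. This is the first violation.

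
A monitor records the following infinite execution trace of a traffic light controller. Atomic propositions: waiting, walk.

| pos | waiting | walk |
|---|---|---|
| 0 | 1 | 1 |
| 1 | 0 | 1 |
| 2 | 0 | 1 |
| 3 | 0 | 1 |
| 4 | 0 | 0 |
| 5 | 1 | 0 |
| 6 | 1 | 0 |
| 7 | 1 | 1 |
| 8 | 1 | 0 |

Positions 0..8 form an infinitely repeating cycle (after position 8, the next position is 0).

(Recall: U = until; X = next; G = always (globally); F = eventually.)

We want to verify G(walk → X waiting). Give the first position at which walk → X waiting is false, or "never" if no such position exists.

0

At position 0 the labels are {waiting, walk} and the next position 1 has {walk}, so walk → X waiting is false there. This is the first violation.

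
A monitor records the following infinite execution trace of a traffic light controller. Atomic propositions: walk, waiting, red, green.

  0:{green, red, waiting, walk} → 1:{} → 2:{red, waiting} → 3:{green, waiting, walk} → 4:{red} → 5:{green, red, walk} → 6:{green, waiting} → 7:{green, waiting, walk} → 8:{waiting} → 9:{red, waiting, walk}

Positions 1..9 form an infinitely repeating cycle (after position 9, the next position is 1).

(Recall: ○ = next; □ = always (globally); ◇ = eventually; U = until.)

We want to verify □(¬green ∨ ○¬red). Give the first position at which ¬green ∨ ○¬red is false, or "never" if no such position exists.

3

Check ¬green ∨ ○¬red at each position in order: 0 ✓, 1 ✓, 2 ✓.
At position 3 the labels are {green, waiting, walk} and the next position 4 has {red}, so ¬green ∨ ○¬red is false there. This is the first violation.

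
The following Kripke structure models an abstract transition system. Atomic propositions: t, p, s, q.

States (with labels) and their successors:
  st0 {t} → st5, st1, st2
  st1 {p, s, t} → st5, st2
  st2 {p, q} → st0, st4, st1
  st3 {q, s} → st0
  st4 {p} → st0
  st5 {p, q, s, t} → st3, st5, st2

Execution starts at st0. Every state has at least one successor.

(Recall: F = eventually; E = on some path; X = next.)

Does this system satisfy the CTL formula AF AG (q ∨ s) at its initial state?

States satisfying AG (q ∨ s): ∅.
States satisfying AF AG (q ∨ s): ∅.
There is a path from st0 along which AG (q ∨ s) never holds.
st0 ∉ Sat(AF AG (q ∨ s)).

Violated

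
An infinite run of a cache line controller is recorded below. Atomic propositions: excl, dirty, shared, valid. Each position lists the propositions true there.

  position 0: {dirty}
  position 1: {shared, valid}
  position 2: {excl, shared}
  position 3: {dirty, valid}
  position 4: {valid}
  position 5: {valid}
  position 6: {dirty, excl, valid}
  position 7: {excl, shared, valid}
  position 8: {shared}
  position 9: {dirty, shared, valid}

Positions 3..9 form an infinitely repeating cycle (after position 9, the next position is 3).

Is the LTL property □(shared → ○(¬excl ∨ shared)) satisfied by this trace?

shared → ○(¬excl ∨ shared) holds at every position 0..9, and those are all positions ever visited, so □(shared → ○(¬excl ∨ shared)) holds.
Positions where shared holds: 1, 2, 7, 8, 9.
Check ○(¬excl ∨ shared) at each: 1→ok, 2→ok, 7→ok, 8→ok, 9→ok.

Yes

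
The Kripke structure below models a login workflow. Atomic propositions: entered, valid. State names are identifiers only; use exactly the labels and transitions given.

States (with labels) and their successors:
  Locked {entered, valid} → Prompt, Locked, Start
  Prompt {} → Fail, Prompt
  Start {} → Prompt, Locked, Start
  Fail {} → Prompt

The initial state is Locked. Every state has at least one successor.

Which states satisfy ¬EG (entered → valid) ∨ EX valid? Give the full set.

{Locked, Start}

States satisfying entered → valid: {Locked, Prompt, Start, Fail}.
States satisfying EG (entered → valid): {Locked, Prompt, Start, Fail}.
States satisfying ¬EG (entered → valid): ∅.
States satisfying valid: {Locked}.
States satisfying EX valid: {Locked, Start}.
States satisfying ¬EG (entered → valid) ∨ EX valid: {Locked, Start}.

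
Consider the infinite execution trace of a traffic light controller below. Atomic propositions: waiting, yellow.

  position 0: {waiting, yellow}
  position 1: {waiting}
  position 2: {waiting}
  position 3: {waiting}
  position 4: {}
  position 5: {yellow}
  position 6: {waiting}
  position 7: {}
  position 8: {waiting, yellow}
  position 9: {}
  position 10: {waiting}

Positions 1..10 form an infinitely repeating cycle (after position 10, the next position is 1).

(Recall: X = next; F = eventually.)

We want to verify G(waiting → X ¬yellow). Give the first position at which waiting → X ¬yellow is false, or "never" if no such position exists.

waiting → X ¬yellow holds at every position 0..10, and those are all the positions the trace ever visits, so the invariant G(waiting → X ¬yellow) is never violated.

never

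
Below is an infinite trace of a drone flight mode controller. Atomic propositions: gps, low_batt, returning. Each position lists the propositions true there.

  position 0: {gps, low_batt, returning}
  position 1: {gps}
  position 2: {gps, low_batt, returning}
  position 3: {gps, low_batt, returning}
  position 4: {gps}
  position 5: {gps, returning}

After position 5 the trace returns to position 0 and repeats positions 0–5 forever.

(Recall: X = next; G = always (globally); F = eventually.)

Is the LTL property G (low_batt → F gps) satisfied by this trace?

Yes

low_batt → F gps holds at every position 0..5, and those are all positions ever visited, so G (low_batt → F gps) holds.
Positions where low_batt holds: 0, 2, 3.
Check F gps at each: 0→ok, 2→ok, 3→ok.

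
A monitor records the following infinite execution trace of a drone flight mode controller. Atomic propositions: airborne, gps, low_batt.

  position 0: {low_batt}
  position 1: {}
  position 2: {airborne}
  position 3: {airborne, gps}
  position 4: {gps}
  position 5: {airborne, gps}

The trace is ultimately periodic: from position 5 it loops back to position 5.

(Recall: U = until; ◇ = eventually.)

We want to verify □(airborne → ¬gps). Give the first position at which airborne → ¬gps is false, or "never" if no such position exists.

3

Check airborne → ¬gps at each position in order: 0 ✓, 1 ✓, 2 ✓.
At position 3 the labels are {airborne, gps}, so airborne → ¬gps is false there. This is the first violation.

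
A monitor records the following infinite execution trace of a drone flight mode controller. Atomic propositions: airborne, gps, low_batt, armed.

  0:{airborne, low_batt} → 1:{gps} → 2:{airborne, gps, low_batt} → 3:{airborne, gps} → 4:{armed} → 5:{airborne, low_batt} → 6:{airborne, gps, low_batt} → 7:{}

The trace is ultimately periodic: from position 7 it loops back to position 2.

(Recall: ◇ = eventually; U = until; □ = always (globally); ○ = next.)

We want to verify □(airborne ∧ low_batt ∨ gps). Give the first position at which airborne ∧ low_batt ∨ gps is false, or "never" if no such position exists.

Check airborne ∧ low_batt ∨ gps at each position in order: 0 ✓, 1 ✓, 2 ✓, 3 ✓.
At position 4 the labels are {armed}, so airborne ∧ low_batt ∨ gps is false there. This is the first violation.

4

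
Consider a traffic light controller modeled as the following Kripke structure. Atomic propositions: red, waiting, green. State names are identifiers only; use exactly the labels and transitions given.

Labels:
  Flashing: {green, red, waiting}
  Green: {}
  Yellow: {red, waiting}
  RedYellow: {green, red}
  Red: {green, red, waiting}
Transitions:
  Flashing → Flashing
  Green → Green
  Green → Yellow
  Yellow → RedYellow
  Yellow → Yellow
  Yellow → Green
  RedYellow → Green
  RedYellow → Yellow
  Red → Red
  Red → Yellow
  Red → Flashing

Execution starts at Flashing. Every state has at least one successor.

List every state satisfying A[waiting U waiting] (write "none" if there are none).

States satisfying waiting: {Flashing, Yellow, Red}.
States satisfying A[waiting U waiting]: {Flashing, Yellow, Red}.

{Flashing, Yellow, Red}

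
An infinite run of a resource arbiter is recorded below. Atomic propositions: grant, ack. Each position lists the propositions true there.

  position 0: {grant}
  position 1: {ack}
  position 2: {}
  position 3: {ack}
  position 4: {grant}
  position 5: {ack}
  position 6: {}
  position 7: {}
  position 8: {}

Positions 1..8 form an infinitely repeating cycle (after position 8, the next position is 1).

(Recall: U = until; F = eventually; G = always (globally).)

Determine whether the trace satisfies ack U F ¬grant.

Walking from position 0: F ¬grant first holds at position 0, and ack holds at every earlier position along the way, so ack U F ¬grant holds.

Holds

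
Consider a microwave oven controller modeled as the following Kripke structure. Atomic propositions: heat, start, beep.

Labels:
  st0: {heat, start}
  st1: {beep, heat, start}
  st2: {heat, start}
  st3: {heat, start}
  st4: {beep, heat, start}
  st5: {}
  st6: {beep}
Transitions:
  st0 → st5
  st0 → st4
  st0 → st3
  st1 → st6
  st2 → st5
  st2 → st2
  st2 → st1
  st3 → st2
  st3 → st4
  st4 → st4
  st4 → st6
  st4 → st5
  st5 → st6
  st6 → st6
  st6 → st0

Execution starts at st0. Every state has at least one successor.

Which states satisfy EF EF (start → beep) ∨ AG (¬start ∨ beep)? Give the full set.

{st0, st1, st2, st3, st4, st5, st6}

States satisfying EF (start → beep): {st0, st1, st2, st3, st4, st5, st6}.
States satisfying EF EF (start → beep): {st0, st1, st2, st3, st4, st5, st6}.
States satisfying ¬start ∨ beep: {st1, st4, st5, st6}.
States satisfying AG (¬start ∨ beep): ∅.
States satisfying EF EF (start → beep) ∨ AG (¬start ∨ beep): {st0, st1, st2, st3, st4, st5, st6}.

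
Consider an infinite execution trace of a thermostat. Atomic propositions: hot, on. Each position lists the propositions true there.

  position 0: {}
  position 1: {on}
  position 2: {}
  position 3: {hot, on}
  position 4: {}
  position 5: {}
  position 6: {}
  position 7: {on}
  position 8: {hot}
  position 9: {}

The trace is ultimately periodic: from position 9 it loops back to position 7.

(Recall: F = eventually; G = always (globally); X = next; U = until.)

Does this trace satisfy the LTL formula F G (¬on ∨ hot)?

G (¬on ∨ hot) is false at every position 0..9, so it never becomes true and F G (¬on ∨ hot) fails.

Does not hold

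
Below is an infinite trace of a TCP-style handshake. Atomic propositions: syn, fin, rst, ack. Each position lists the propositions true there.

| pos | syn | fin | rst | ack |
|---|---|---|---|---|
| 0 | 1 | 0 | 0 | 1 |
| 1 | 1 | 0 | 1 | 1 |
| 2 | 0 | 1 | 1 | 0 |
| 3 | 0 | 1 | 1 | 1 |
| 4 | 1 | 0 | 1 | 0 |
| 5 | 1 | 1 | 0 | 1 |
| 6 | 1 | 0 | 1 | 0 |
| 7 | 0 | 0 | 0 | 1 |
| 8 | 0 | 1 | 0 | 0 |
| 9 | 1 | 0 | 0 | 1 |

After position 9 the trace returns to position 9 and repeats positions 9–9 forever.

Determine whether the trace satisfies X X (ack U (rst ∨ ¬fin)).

The position after 0 is 1; X (ack U (rst ∨ ¬fin)) is true there.

Satisfied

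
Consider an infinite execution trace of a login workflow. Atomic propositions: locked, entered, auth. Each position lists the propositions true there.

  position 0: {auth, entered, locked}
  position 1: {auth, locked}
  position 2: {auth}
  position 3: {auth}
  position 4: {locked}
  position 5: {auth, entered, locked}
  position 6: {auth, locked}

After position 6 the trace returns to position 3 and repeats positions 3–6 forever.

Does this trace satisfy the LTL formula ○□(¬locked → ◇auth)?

Holds

The position after 0 is 1; □(¬locked → ◇auth) is true there.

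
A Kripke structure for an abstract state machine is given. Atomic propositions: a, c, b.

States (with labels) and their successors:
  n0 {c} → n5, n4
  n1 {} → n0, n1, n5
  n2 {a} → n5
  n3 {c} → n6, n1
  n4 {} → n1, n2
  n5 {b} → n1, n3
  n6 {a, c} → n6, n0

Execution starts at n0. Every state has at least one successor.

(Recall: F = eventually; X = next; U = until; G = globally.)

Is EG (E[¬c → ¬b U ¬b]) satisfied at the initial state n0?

Holds

States satisfying E[¬c → ¬b U ¬b]: {n0, n1, n2, n3, n4, n6}.
States satisfying EG (E[¬c → ¬b U ¬b]): {n0, n1, n3, n4, n6}.
n0 ∈ Sat(EG (E[¬c → ¬b U ¬b])).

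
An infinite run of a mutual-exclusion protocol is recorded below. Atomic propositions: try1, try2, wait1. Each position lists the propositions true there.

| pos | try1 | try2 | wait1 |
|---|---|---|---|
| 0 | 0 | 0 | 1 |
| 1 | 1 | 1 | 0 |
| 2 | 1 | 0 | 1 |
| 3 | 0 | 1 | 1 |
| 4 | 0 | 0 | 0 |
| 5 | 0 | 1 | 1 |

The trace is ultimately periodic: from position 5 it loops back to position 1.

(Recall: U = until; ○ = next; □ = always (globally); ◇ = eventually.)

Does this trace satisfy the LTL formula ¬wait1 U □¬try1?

Violated

Walking from position 0: at position 0, □¬try1 has not yet held and ¬wait1 fails, so ¬wait1 U □¬try1 is false.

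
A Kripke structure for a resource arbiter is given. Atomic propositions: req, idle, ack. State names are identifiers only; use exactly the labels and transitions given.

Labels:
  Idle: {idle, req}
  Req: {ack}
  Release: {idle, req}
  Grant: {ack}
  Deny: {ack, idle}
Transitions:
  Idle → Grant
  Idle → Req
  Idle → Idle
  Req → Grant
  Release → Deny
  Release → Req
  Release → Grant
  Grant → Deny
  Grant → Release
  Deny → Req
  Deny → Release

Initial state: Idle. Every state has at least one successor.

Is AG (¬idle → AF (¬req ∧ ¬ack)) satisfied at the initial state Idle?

Violated

States satisfying ¬idle → AF (¬req ∧ ¬ack): {Idle, Release, Deny}.
States satisfying AG (¬idle → AF (¬req ∧ ¬ack)): ∅.
Grant is reachable from Idle and violates ¬idle → AF (¬req ∧ ¬ack), so AG fails at Idle.
Idle ∉ Sat(AG (¬idle → AF (¬req ∧ ¬ack))).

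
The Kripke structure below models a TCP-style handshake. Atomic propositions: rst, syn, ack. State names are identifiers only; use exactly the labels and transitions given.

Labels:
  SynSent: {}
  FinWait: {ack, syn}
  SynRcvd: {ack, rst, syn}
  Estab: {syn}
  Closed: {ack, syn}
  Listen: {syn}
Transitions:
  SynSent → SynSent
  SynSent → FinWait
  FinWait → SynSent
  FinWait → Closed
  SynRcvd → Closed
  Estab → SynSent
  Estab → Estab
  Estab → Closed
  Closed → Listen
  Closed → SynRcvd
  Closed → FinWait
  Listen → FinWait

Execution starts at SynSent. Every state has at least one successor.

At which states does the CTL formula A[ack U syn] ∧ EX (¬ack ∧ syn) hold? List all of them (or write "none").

States satisfying ack: {FinWait, SynRcvd, Closed}.
States satisfying syn: {FinWait, SynRcvd, Estab, Closed, Listen}.
States satisfying A[ack U syn]: {FinWait, SynRcvd, Estab, Closed, Listen}.
States satisfying ¬ack ∧ syn: {Estab, Listen}.
States satisfying EX (¬ack ∧ syn): {Estab, Closed}.
States satisfying A[ack U syn] ∧ EX (¬ack ∧ syn): {Estab, Closed}.

{Estab, Closed}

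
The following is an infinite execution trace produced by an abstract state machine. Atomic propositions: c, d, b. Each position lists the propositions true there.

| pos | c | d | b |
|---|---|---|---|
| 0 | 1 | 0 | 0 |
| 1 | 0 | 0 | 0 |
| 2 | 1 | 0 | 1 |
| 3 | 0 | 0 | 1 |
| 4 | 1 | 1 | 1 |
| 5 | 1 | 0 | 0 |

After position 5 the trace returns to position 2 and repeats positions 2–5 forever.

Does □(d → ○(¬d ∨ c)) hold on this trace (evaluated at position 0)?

d → ○(¬d ∨ c) holds at every position 0..5, and those are all positions ever visited, so □(d → ○(¬d ∨ c)) holds.
Positions where d holds: 4.
Check ○(¬d ∨ c) at each: 4→ok.

Yes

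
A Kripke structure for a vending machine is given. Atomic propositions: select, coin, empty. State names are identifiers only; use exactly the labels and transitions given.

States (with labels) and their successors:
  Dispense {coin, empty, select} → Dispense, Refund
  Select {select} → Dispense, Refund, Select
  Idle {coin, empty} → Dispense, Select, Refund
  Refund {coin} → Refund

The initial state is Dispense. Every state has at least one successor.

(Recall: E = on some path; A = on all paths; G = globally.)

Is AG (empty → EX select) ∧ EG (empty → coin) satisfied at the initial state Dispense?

Yes

States satisfying empty → EX select: {Dispense, Select, Idle, Refund}.
States satisfying AG (empty → EX select): {Dispense, Select, Idle, Refund}.
States satisfying empty → coin: {Dispense, Select, Idle, Refund}.
States satisfying EG (empty → coin): {Dispense, Select, Idle, Refund}.
States satisfying AG (empty → EX select) ∧ EG (empty → coin): {Dispense, Select, Idle, Refund}.
Dispense ∈ Sat(AG (empty → EX select) ∧ EG (empty → coin)).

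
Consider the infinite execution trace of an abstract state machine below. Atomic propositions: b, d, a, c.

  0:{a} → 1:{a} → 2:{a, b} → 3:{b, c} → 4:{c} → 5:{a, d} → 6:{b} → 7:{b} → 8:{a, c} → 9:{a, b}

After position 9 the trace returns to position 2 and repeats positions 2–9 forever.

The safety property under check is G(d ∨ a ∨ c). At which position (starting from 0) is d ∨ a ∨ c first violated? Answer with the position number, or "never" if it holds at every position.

Check d ∨ a ∨ c at each position in order: 0 ✓, 1 ✓, 2 ✓, 3 ✓, 4 ✓, 5 ✓.
At position 6 the labels are {b}, so d ∨ a ∨ c is false there. This is the first violation.

6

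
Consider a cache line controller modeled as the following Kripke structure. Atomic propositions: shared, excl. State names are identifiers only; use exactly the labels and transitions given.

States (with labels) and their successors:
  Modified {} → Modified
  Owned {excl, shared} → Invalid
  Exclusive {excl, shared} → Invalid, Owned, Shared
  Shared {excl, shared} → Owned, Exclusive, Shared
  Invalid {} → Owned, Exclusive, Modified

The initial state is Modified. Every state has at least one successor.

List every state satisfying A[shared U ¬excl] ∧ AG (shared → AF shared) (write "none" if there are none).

States satisfying shared: {Owned, Exclusive, Shared}.
States satisfying ¬excl: {Modified, Invalid}.
States satisfying A[shared U ¬excl]: {Modified, Owned, Invalid}.
States satisfying shared → AF shared: {Modified, Owned, Exclusive, Shared, Invalid}.
States satisfying AG (shared → AF shared): {Modified, Owned, Exclusive, Shared, Invalid}.
States satisfying A[shared U ¬excl] ∧ AG (shared → AF shared): {Modified, Owned, Invalid}.

{Modified, Owned, Invalid}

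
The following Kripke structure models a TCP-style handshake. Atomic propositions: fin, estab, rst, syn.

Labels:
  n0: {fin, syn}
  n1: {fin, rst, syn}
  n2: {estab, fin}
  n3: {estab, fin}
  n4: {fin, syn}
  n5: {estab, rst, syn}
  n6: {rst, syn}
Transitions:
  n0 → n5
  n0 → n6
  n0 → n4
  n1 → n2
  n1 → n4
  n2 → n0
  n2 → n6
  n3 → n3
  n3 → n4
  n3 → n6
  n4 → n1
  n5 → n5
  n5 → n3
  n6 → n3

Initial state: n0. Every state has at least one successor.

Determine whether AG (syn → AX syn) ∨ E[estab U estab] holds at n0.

States satisfying syn → AX syn: {n0, n2, n3, n4}.
States satisfying AG (syn → AX syn): ∅.
States satisfying estab: {n2, n3, n5}.
States satisfying E[estab U estab]: {n2, n3, n5}.
States satisfying AG (syn → AX syn) ∨ E[estab U estab]: {n2, n3, n5}.
n0 ∉ Sat(AG (syn → AX syn) ∨ E[estab U estab]).

Violated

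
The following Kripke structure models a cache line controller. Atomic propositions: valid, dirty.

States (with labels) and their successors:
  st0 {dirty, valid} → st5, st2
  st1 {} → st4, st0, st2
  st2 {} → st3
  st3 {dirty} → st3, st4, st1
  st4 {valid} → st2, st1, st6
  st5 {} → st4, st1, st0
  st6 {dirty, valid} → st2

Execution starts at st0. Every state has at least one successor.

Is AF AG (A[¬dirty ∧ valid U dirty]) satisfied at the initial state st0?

States satisfying AG (A[¬dirty ∧ valid U dirty]): ∅.
States satisfying AF AG (A[¬dirty ∧ valid U dirty]): ∅.
There is a path from st0 along which AG (A[¬dirty ∧ valid U dirty]) never holds.
st0 ∉ Sat(AF AG (A[¬dirty ∧ valid U dirty])).

No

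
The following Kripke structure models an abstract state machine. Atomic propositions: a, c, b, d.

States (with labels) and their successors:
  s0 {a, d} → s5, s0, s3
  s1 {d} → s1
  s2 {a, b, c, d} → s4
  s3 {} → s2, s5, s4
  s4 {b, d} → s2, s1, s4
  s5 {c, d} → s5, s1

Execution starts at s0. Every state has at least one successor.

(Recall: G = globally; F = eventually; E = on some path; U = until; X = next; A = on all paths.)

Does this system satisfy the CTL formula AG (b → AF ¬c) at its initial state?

States satisfying b → AF ¬c: {s0, s1, s2, s3, s4, s5}.
States satisfying AG (b → AF ¬c): {s0, s1, s2, s3, s4, s5}.
Every state reachable from s0 satisfies b → AF ¬c.
s0 ∈ Sat(AG (b → AF ¬c)).

Yes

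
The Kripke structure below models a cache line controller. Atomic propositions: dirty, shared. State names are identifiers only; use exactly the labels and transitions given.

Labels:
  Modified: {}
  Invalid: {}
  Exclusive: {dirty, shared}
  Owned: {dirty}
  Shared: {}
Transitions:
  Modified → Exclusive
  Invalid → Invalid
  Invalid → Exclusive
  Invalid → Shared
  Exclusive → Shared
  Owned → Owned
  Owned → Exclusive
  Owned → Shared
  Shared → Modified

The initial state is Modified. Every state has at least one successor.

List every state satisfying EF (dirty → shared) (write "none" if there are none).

{Modified, Invalid, Exclusive, Owned, Shared}

States satisfying dirty → shared: {Modified, Invalid, Exclusive, Shared}.
States satisfying EF (dirty → shared): {Modified, Invalid, Exclusive, Owned, Shared}.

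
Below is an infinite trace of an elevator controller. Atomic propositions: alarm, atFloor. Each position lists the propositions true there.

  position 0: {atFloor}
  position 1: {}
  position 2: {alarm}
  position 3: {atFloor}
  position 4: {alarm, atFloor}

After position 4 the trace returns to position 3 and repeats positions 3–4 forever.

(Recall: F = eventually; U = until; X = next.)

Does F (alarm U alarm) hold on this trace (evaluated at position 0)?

Yes

alarm U alarm holds at position 2, which is reachable from 0, so F (alarm U alarm) holds.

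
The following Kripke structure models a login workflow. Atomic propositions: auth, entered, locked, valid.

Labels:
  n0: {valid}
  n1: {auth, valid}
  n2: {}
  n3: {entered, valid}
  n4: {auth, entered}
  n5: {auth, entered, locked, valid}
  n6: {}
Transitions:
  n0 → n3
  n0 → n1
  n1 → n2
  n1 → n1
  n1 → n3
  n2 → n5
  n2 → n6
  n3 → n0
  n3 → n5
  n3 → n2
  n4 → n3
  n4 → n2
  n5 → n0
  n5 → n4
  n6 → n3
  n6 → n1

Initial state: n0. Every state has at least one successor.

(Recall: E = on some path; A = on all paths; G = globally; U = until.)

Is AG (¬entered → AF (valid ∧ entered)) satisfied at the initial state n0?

States satisfying ¬entered → AF (valid ∧ entered): {n3, n4, n5}.
States satisfying AG (¬entered → AF (valid ∧ entered)): ∅.
n0 is reachable from n0 and violates ¬entered → AF (valid ∧ entered), so AG fails at n0.
n0 ∉ Sat(AG (¬entered → AF (valid ∧ entered))).

No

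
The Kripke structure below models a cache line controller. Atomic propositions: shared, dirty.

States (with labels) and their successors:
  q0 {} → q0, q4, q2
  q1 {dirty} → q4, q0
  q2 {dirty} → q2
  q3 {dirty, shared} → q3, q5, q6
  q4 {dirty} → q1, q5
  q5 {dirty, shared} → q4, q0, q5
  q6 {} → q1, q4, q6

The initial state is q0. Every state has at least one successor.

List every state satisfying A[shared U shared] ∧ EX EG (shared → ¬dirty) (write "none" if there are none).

States satisfying shared: {q3, q5}.
States satisfying A[shared U shared]: {q3, q5}.
States satisfying EG (shared → ¬dirty): {q0, q1, q2, q4, q6}.
States satisfying EX EG (shared → ¬dirty): {q0, q1, q2, q3, q4, q5, q6}.
States satisfying A[shared U shared] ∧ EX EG (shared → ¬dirty): {q3, q5}.

{q3, q5}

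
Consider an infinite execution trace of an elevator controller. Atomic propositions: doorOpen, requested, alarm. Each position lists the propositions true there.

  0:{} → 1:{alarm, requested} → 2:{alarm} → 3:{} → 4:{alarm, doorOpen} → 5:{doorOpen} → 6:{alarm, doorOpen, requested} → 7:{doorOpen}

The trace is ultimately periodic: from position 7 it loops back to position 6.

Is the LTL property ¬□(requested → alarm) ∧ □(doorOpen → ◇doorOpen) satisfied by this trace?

doorOpen → ◇doorOpen holds at every position 0..7, and those are all positions ever visited, so □(doorOpen → ◇doorOpen) holds.
Positions where doorOpen holds: 4, 5, 6, 7.
Check ◇doorOpen at each: 4→ok, 5→ok, 6→ok, 7→ok.
At position 0: ¬□(requested → alarm) is false; □(doorOpen → ◇doorOpen) is true; so ¬□(requested → alarm) ∧ □(doorOpen → ◇doorOpen) is false.

No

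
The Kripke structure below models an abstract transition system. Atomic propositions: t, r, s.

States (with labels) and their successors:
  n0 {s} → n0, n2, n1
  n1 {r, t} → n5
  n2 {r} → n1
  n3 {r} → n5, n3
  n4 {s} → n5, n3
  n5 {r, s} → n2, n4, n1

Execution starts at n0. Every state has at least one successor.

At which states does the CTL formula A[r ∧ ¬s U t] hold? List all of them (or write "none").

{n1, n2}

States satisfying r ∧ ¬s: {n1, n2, n3}.
States satisfying t: {n1}.
States satisfying A[r ∧ ¬s U t]: {n1, n2}.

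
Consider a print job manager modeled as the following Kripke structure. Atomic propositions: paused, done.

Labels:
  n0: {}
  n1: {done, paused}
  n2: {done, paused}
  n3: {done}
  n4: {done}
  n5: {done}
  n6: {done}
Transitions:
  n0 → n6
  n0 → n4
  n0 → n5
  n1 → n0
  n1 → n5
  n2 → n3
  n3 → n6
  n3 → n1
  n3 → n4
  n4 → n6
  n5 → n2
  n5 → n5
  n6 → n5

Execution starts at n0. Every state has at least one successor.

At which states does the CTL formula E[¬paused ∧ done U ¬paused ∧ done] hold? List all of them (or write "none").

{n3, n4, n5, n6}

States satisfying ¬paused ∧ done: {n3, n4, n5, n6}.
States satisfying E[¬paused ∧ done U ¬paused ∧ done]: {n3, n4, n5, n6}.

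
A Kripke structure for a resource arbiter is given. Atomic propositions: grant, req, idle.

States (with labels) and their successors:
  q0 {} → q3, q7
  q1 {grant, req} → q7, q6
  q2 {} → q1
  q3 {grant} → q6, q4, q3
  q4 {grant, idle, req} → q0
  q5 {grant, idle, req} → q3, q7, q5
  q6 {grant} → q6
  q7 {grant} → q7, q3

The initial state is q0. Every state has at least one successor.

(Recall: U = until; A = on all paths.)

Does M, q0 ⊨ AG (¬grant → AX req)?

States satisfying ¬grant → AX req: {q1, q2, q3, q4, q5, q6, q7}.
States satisfying AG (¬grant → AX req): {q6}.
q0 is reachable from q0 and violates ¬grant → AX req, so AG fails at q0.
q0 ∉ Sat(AG (¬grant → AX req)).

Violated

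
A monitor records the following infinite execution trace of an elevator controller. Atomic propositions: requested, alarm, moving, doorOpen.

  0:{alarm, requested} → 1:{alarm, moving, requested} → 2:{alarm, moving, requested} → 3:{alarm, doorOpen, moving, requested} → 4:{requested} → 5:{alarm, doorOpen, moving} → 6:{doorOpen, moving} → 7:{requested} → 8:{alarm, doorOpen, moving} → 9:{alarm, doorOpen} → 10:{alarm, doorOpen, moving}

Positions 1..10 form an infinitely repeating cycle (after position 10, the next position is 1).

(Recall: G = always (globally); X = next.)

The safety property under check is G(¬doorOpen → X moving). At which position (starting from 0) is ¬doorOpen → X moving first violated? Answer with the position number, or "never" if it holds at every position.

never

¬doorOpen → X moving holds at every position 0..10, and those are all the positions the trace ever visits, so the invariant G(¬doorOpen → X moving) is never violated.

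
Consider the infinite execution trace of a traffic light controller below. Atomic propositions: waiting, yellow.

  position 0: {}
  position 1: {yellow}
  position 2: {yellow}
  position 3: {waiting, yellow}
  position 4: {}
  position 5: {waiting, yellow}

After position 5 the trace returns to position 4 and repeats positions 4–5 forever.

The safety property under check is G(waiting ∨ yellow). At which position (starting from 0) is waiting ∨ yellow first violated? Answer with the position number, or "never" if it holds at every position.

At position 0 the labels are {}, so waiting ∨ yellow is false there. This is the first violation.

0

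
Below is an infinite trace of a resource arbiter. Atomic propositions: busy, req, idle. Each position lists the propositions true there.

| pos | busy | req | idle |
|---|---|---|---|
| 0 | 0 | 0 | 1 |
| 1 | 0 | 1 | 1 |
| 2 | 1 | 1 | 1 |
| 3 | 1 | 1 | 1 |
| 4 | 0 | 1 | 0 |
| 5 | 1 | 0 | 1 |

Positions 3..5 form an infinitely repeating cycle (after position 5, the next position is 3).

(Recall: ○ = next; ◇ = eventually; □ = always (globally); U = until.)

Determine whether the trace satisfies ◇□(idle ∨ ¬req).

□(idle ∨ ¬req) is false at every position 0..5, so it never becomes true and ◇□(idle ∨ ¬req) fails.

Violated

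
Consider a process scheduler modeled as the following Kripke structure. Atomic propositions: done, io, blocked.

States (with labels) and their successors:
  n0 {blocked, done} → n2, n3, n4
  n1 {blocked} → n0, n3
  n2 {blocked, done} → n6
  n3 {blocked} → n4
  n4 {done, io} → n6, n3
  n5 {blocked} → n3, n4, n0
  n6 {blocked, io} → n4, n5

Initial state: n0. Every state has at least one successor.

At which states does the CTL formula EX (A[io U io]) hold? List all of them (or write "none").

{n0, n2, n3, n4, n5, n6}

States satisfying A[io U io]: {n4, n6}.
States satisfying EX (A[io U io]): {n0, n2, n3, n4, n5, n6}.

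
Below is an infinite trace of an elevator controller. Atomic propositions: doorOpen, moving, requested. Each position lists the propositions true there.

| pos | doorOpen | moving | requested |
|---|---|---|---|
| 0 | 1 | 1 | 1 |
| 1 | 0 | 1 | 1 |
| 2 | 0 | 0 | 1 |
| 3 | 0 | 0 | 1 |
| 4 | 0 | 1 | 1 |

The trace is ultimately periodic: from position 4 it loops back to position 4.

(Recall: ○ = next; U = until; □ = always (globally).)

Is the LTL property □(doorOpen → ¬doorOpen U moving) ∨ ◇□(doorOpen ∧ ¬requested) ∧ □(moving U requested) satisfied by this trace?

Yes

doorOpen → ¬doorOpen U moving holds at every position 0..4, and those are all positions ever visited, so □(doorOpen → ¬doorOpen U moving) holds.
Positions where doorOpen holds: 0.
Check ¬doorOpen U moving at each: 0→ok.
At position 0: □(doorOpen → ¬doorOpen U moving) is true; ◇□(doorOpen ∧ ¬requested) ∧ □(moving U requested) is false; so □(doorOpen → ¬doorOpen U moving) ∨ ◇□(doorOpen ∧ ¬requested) ∧ □(moving U requested) is true.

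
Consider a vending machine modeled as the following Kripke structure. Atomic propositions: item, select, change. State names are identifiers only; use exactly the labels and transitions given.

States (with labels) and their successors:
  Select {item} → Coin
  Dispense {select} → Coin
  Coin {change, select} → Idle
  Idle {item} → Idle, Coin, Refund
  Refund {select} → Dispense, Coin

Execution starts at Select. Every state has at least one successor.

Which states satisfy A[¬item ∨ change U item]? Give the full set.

{Select, Dispense, Coin, Idle, Refund}

States satisfying ¬item ∨ change: {Dispense, Coin, Refund}.
States satisfying item: {Select, Idle}.
States satisfying A[¬item ∨ change U item]: {Select, Dispense, Coin, Idle, Refund}.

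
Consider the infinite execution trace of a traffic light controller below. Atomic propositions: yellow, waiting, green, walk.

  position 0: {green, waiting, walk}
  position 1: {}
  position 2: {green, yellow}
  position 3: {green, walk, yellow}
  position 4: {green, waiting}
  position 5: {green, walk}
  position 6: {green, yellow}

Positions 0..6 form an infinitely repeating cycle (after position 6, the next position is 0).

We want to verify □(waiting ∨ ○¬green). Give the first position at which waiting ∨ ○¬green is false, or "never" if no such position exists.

Check waiting ∨ ○¬green at each position in order: 0 ✓.
At position 1 the labels are {} and the next position 2 has {green, yellow}, so waiting ∨ ○¬green is false there. This is the first violation.

1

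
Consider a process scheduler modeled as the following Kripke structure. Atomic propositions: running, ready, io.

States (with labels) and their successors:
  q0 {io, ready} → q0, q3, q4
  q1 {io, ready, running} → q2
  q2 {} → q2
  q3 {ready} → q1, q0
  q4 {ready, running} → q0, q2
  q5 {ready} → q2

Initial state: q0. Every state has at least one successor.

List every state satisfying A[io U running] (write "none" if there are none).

{q1, q4}

States satisfying io: {q0, q1}.
States satisfying running: {q1, q4}.
States satisfying A[io U running]: {q1, q4}.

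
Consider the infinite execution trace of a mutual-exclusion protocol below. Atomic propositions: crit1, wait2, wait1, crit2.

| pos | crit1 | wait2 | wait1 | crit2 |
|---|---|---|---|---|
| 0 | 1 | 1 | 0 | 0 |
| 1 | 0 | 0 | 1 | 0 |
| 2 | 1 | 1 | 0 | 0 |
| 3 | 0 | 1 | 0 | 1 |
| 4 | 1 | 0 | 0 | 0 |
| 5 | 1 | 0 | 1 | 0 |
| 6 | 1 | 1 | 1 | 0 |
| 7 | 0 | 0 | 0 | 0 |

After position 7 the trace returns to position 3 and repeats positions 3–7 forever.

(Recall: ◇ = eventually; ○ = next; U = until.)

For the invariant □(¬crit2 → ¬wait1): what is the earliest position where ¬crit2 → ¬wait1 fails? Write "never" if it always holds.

Check ¬crit2 → ¬wait1 at each position in order: 0 ✓.
At position 1 the labels are {wait1}, so ¬crit2 → ¬wait1 is false there. This is the first violation.

1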